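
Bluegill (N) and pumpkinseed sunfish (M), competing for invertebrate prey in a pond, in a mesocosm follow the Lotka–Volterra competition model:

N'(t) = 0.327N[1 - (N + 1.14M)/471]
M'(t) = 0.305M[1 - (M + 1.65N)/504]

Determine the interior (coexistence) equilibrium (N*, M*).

Setting both brackets to zero gives the nullclines N + 1.14M = 471 and 1.65N + M = 504.
Substituting M = 504 - 1.65N into the first: N(1 - 1.14·1.65) = 471 - 1.14·504.
So N* = -104/-0.881 = 118, and then M* = 504 - 1.65·118 = 310.

N* ≈ 118, M* ≈ 310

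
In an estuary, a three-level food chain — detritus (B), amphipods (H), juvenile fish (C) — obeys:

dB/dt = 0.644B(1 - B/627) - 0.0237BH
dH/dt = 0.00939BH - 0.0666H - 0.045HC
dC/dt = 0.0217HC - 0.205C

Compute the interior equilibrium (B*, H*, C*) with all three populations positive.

B* ≈ 409, H* ≈ 9.45, C* ≈ 83.9

From dC/dt = 0: 0.0217H* = 0.205, so H* = 9.45.
From dB/dt = 0: 0.644(1 - B*/627) = 0.0237·9.45, giving B* = 627·(1 - 0.348) = 409.
From dH/dt = 0: 0.00939·409 - 0.0666 = 0.045C*, so C* = 3.77/0.045 = 83.9.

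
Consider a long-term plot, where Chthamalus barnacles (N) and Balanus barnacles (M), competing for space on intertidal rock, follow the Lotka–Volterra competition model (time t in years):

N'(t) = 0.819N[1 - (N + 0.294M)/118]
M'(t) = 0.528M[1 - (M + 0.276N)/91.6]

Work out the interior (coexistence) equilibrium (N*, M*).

N* ≈ 99.1, M* ≈ 64.2

Setting both brackets to zero gives the nullclines N + 0.294M = 118 and 0.276N + M = 91.6.
Substituting M = 91.6 - 0.276N into the first: N(1 - 0.294·0.276) = 118 - 0.294·91.6.
So N* = 91.1/0.919 = 99.1, and then M* = 91.6 - 0.276·99.1 = 64.2.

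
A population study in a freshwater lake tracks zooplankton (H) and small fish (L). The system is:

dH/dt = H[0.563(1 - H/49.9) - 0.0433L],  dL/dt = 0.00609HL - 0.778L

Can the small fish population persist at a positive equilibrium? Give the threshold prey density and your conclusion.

Threshold H = 128; K < 128, so no, the predator goes extinct.

The predator equation gives dL/dt > 0 only when H > 0.778/0.00609 = 128.
Without the predator, H → K = 49.9. Since 49.9 < 128, the predator cannot invade.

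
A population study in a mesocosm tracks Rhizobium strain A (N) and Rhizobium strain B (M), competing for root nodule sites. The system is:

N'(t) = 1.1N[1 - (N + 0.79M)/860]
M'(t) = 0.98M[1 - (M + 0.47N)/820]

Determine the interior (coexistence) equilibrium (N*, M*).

N* ≈ 338, M* ≈ 661

Setting both brackets to zero gives the nullclines N + 0.79M = 860 and 0.47N + M = 820.
Substituting M = 820 - 0.47N into the first: N(1 - 0.79·0.47) = 860 - 0.79·820.
So N* = 212/0.629 = 338, and then M* = 820 - 0.47·338 = 661.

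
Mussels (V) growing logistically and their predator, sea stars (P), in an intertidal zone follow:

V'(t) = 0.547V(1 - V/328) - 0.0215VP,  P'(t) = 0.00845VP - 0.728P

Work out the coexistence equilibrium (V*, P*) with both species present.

V* ≈ 86.2, P* ≈ 18.8

From dP/dt = 0 with P > 0: 0.00845V* = 0.728, so V* = 86.2.
Substitute into dV/dt = 0: 0.547(1 - 86.2/328) = 0.0215P*.
The bracket is 0.737, giving P* = 0.403/0.0215 = 18.8.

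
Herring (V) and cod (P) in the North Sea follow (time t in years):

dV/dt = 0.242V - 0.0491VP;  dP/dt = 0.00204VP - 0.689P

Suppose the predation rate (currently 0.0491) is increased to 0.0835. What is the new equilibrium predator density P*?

P* ≈ 2.9

At the interior fixed point, setting dV/dt = 0 with V > 0 fixes P* = (prey growth rate)/(VP coefficient) — independent of the other coefficients.
With the change, P* = 0.242/0.0835 = 2.9; it falls from 4.93.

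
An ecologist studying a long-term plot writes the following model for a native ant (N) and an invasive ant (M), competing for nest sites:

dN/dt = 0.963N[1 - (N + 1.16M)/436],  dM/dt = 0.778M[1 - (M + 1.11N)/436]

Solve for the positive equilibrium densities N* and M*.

Setting both brackets to zero gives the nullclines N + 1.16M = 436 and 1.11N + M = 436.
Substituting M = 436 - 1.11N into the first: N(1 - 1.16·1.11) = 436 - 1.16·436.
So N* = -69.8/-0.288 = 243, and then M* = 436 - 1.11·243 = 167.

N* ≈ 243, M* ≈ 167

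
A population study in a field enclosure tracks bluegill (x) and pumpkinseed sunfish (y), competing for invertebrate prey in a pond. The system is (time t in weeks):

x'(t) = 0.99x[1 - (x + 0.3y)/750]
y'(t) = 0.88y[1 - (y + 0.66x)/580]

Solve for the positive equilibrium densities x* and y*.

Setting both brackets to zero gives the nullclines x + 0.3y = 750 and 0.66x + y = 580.
Substituting y = 580 - 0.66x into the first: x(1 - 0.3·0.66) = 750 - 0.3·580.
So x* = 576/0.802 = 718, and then y* = 580 - 0.66·718 = 106.

x* ≈ 718, y* ≈ 106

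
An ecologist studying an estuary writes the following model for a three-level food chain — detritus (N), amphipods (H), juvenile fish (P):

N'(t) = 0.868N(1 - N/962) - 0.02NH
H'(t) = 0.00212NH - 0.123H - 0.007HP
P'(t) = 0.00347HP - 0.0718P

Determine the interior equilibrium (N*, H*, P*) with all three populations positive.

N* ≈ 503, H* ≈ 20.7, P* ≈ 135

From dP/dt = 0: 0.00347H* = 0.0718, so H* = 20.7.
From dN/dt = 0: 0.868(1 - N*/962) = 0.02·20.7, giving N* = 962·(1 - 0.477) = 503.
From dH/dt = 0: 0.00212·503 - 0.123 = 0.007P*, so P* = 0.944/0.007 = 135.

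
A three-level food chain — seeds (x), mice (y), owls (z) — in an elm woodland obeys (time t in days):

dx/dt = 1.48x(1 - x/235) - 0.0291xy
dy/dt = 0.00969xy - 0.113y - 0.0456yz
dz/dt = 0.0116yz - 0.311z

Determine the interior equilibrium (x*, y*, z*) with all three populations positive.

From dz/dt = 0: 0.0116y* = 0.311, so y* = 26.8.
From dx/dt = 0: 1.48(1 - x*/235) = 0.0291·26.8, giving x* = 235·(1 - 0.527) = 111.
From dy/dt = 0: 0.00969·111 - 0.113 = 0.0456z*, so z* = 0.964/0.0456 = 21.1.

x* ≈ 111, y* ≈ 26.8, z* ≈ 21.1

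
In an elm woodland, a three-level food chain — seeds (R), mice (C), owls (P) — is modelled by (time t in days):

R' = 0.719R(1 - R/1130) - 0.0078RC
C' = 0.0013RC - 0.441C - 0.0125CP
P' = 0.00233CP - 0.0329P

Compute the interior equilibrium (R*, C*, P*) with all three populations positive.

From dP/dt = 0: 0.00233C* = 0.0329, so C* = 14.1.
From dR/dt = 0: 0.719(1 - R*/1130) = 0.0078·14.1, giving R* = 1130·(1 - 0.153) = 957.
From dC/dt = 0: 0.0013·957 - 0.441 = 0.0125P*, so P* = 0.803/0.0125 = 64.2.

R* ≈ 957, C* ≈ 14.1, P* ≈ 64.2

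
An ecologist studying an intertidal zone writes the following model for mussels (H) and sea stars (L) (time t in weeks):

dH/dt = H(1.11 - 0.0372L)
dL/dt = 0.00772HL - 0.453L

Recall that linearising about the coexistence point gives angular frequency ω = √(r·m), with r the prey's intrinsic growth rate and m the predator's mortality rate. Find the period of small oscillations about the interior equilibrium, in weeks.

Here r = 1.11 and m = 0.453, so r·m = 0.503.
ω = √0.503 = 0.709 per week, hence T = 2π/ω ≈ 8.86 weeks.

T ≈ 8.86 weeks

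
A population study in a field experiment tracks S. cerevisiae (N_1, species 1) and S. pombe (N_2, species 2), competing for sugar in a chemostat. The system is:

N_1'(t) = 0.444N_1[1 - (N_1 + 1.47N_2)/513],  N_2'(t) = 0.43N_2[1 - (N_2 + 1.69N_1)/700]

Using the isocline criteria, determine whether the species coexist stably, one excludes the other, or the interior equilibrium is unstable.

Compare the nullcline intercepts: K1/α12 = 513/1.47 = 349 < K2 = 700; K2/α21 = 700/1.69 = 414 < K1 = 513.
Since both are reversed, neither can invade when rare; the interior point is a saddle.

unstable coexistence (outcome depends on initial conditions)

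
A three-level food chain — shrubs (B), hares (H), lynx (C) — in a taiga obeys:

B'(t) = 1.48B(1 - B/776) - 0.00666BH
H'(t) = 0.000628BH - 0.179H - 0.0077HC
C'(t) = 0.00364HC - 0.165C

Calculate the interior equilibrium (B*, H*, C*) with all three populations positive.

From dC/dt = 0: 0.00364H* = 0.165, so H* = 45.3.
From dB/dt = 0: 1.48(1 - B*/776) = 0.00666·45.3, giving B* = 776·(1 - 0.204) = 618.
From dH/dt = 0: 0.000628·618 - 0.179 = 0.0077C*, so C* = 0.209/0.0077 = 27.1.

B* ≈ 618, H* ≈ 45.3, C* ≈ 27.1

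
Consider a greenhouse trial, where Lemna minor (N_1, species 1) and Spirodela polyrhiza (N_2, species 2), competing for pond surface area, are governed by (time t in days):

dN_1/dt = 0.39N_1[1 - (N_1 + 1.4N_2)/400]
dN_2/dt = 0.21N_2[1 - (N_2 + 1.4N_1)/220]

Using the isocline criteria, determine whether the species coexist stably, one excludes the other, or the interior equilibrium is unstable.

Compare the nullcline intercepts: K1/α12 = 400/1.4 = 286 > K2 = 220; K2/α21 = 220/1.4 = 157 < K1 = 400.
Since the inequalities point opposite ways, species 1 can invade but species 2 cannot.

species 1 excludes species 2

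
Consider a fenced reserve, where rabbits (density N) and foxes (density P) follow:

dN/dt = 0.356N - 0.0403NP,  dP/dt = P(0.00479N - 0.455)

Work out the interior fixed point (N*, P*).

N* ≈ 95, P* ≈ 8.83

Set dP/dt = 0 with P > 0: 0.00479N - 0.455 = 0, so N* = 0.455/0.00479 = 95.
Set dN/dt = 0 with N > 0: 0.356 - 0.0403P = 0, so P* = 0.356/0.0403 = 8.83.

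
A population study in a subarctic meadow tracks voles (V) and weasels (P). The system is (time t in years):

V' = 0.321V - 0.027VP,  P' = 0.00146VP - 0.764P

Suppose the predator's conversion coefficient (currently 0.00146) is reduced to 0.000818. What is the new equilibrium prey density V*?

At the interior fixed point, setting dP/dt = 0 with P > 0 fixes V* = (predator death rate)/(VP coefficient) — independent of the other coefficients.
With the change, V* = 0.764/0.000818 = 934; it rises from 523.

V* ≈ 934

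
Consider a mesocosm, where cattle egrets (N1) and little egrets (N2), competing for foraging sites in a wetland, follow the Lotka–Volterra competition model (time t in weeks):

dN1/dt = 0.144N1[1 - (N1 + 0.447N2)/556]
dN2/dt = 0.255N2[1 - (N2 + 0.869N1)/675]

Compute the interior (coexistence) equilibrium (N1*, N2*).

Setting both brackets to zero gives the nullclines N1 + 0.447N2 = 556 and 0.869N1 + N2 = 675.
Substituting N2 = 675 - 0.869N1 into the first: N1(1 - 0.447·0.869) = 556 - 0.447·675.
So N1* = 254/0.612 = 416, and then N2* = 675 - 0.869·416 = 314.

N1* ≈ 416, N2* ≈ 314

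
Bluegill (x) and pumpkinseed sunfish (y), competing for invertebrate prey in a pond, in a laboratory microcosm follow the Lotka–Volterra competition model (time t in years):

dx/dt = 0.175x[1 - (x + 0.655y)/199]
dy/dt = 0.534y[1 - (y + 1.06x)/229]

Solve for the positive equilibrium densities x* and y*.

x* ≈ 160, y* ≈ 59.1

Setting both brackets to zero gives the nullclines x + 0.655y = 199 and 1.06x + y = 229.
Substituting y = 229 - 1.06x into the first: x(1 - 0.655·1.06) = 199 - 0.655·229.
So x* = 49/0.306 = 160, and then y* = 229 - 1.06·160 = 59.1.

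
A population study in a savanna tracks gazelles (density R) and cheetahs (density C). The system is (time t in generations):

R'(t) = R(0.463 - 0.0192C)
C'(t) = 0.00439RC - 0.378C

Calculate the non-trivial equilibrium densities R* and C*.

R* ≈ 86.1, C* ≈ 24.1

Set dC/dt = 0 with C > 0: 0.00439R - 0.378 = 0, so R* = 0.378/0.00439 = 86.1.
Set dR/dt = 0 with R > 0: 0.463 - 0.0192C = 0, so C* = 0.463/0.0192 = 24.1.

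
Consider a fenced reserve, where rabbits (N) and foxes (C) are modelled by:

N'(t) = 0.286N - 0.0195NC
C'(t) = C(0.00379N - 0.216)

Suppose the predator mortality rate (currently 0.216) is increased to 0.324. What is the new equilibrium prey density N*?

N* ≈ 85.5

At the interior fixed point, setting dC/dt = 0 with C > 0 fixes N* = (predator death rate)/(NC coefficient) — independent of the other coefficients.
With the change, N* = 0.324/0.00379 = 85.5; it rises from 57.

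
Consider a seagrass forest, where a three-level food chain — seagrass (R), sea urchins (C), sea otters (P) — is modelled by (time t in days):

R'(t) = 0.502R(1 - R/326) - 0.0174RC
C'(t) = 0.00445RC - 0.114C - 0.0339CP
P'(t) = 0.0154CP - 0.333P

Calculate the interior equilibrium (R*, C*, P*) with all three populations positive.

From dP/dt = 0: 0.0154C* = 0.333, so C* = 21.6.
From dR/dt = 0: 0.502(1 - R*/326) = 0.0174·21.6, giving R* = 326·(1 - 0.749) = 81.7.
From dC/dt = 0: 0.00445·81.7 - 0.114 = 0.0339P*, so P* = 0.249/0.0339 = 7.36.

R* ≈ 81.7, C* ≈ 21.6, P* ≈ 7.36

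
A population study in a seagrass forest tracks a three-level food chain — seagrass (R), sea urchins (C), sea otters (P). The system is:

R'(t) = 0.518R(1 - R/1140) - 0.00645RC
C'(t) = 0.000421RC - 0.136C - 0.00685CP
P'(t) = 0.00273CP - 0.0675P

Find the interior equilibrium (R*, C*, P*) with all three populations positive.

R* ≈ 789, C* ≈ 24.7, P* ≈ 28.6

From dP/dt = 0: 0.00273C* = 0.0675, so C* = 24.7.
From dR/dt = 0: 0.518(1 - R*/1140) = 0.00645·24.7, giving R* = 1140·(1 - 0.308) = 789.
From dC/dt = 0: 0.000421·789 - 0.136 = 0.00685P*, so P* = 0.196/0.00685 = 28.6.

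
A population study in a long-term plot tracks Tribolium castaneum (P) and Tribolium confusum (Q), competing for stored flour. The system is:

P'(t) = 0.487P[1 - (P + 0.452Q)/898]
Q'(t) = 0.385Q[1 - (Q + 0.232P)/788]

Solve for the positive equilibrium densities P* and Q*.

P* ≈ 605, Q* ≈ 648

Setting both brackets to zero gives the nullclines P + 0.452Q = 898 and 0.232P + Q = 788.
Substituting Q = 788 - 0.232P into the first: P(1 - 0.452·0.232) = 898 - 0.452·788.
So P* = 542/0.895 = 605, and then Q* = 788 - 0.232·605 = 648.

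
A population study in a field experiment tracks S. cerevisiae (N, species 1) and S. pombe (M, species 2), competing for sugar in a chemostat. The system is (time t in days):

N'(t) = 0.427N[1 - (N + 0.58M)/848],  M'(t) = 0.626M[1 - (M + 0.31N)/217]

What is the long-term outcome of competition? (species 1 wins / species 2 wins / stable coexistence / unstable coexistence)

Compare the nullcline intercepts: K1/α12 = 848/0.58 = 1460 > K2 = 217; K2/α21 = 217/0.31 = 700 < K1 = 848.
Since the inequalities point opposite ways, species 1 can invade but species 2 cannot.

species 1 excludes species 2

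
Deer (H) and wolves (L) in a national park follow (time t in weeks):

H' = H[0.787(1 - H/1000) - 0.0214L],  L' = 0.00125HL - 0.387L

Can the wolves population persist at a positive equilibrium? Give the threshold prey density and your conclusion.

The predator equation gives dL/dt > 0 only when H > 0.387/0.00125 = 310.
Without the predator, H → K = 1000. Since 1000 > 310, the predator can invade and persist.

Threshold H = 310; K > 310, so yes, the predator persists.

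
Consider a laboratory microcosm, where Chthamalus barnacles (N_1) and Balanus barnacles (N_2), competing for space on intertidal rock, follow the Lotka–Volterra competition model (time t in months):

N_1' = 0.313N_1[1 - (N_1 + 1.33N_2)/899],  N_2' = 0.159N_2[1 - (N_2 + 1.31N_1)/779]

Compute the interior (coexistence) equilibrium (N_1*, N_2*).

N_1* ≈ 185, N_2* ≈ 537

Setting both brackets to zero gives the nullclines N_1 + 1.33N_2 = 899 and 1.31N_1 + N_2 = 779.
Substituting N_2 = 779 - 1.31N_1 into the first: N_1(1 - 1.33·1.31) = 899 - 1.33·779.
So N_1* = -137/-0.742 = 185, and then N_2* = 779 - 1.31·185 = 537.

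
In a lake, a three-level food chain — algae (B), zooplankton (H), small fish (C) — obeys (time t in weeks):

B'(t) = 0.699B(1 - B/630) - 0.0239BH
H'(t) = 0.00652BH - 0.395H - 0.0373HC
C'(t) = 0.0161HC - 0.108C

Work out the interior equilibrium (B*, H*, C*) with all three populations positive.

From dC/dt = 0: 0.0161H* = 0.108, so H* = 6.71.
From dB/dt = 0: 0.699(1 - B*/630) = 0.0239·6.71, giving B* = 630·(1 - 0.229) = 486.
From dH/dt = 0: 0.00652·486 - 0.395 = 0.0373C*, so C* = 2.77/0.0373 = 74.3.

B* ≈ 486, H* ≈ 6.71, C* ≈ 74.3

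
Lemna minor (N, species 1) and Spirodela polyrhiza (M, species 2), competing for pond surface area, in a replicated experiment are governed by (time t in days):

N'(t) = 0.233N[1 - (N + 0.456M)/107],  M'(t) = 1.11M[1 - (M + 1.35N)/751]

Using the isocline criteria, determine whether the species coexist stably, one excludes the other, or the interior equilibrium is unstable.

species 2 excludes species 1

Compare the nullcline intercepts: K1/α12 = 107/0.456 = 235 < K2 = 751; K2/α21 = 751/1.35 = 556 > K1 = 107.
Since the inequalities point opposite ways, species 2 can invade but species 1 cannot.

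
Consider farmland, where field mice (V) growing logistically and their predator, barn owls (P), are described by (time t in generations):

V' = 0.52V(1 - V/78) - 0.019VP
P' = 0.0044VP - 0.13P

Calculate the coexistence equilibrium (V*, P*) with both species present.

V* ≈ 29.5, P* ≈ 17

From dP/dt = 0 with P > 0: 0.0044V* = 0.13, so V* = 29.5.
Substitute into dV/dt = 0: 0.52(1 - 29.5/78) = 0.019P*.
The bracket is 0.621, giving P* = 0.323/0.019 = 17.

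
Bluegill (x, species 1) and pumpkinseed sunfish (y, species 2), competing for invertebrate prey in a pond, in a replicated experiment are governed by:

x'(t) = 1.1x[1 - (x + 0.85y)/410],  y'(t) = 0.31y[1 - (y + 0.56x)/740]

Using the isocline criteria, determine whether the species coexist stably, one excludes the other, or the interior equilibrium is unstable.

Compare the nullcline intercepts: K1/α12 = 410/0.85 = 482 < K2 = 740; K2/α21 = 740/0.56 = 1320 > K1 = 410.
Since the inequalities point opposite ways, species 2 can invade but species 1 cannot.

species 2 excludes species 1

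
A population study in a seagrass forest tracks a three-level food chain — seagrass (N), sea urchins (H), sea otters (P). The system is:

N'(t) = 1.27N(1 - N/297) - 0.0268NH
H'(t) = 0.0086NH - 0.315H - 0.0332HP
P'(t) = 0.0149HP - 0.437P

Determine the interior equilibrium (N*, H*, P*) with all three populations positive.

N* ≈ 113, H* ≈ 29.3, P* ≈ 19.8

From dP/dt = 0: 0.0149H* = 0.437, so H* = 29.3.
From dN/dt = 0: 1.27(1 - N*/297) = 0.0268·29.3, giving N* = 297·(1 - 0.619) = 113.
From dH/dt = 0: 0.0086·113 - 0.315 = 0.0332P*, so P* = 0.658/0.0332 = 19.8.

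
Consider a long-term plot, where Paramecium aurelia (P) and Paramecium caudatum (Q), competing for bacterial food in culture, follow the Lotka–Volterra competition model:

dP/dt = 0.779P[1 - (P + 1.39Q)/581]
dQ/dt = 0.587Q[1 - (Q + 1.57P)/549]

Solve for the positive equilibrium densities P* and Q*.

P* ≈ 154, Q* ≈ 307

Setting both brackets to zero gives the nullclines P + 1.39Q = 581 and 1.57P + Q = 549.
Substituting Q = 549 - 1.57P into the first: P(1 - 1.39·1.57) = 581 - 1.39·549.
So P* = -182/-1.18 = 154, and then Q* = 549 - 1.57·154 = 307.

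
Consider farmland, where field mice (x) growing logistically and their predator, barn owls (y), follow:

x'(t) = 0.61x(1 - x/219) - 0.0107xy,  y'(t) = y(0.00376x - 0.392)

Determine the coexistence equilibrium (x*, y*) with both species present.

x* ≈ 104, y* ≈ 29.9

From dy/dt = 0 with y > 0: 0.00376x* = 0.392, so x* = 104.
Substitute into dx/dt = 0: 0.61(1 - 104/219) = 0.0107y*.
The bracket is 0.524, giving y* = 0.32/0.0107 = 29.9.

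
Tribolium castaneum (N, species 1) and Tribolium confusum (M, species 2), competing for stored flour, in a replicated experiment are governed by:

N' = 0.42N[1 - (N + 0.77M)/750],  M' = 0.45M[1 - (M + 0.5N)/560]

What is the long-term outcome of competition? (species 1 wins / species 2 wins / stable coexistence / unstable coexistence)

stable coexistence

Compare the nullcline intercepts: K1/α12 = 750/0.77 = 974 > K2 = 560; K2/α21 = 560/0.5 = 1120 > K1 = 750.
Since both inequalities hold, each species can invade when rare, so the interior equilibrium is stable.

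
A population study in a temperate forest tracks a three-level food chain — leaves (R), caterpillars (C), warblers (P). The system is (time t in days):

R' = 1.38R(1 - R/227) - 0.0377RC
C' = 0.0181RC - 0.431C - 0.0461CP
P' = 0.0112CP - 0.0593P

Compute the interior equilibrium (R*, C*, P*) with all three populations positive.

R* ≈ 194, C* ≈ 5.29, P* ≈ 66.9

From dP/dt = 0: 0.0112C* = 0.0593, so C* = 5.29.
From dR/dt = 0: 1.38(1 - R*/227) = 0.0377·5.29, giving R* = 227·(1 - 0.145) = 194.
From dC/dt = 0: 0.0181·194 - 0.431 = 0.0461P*, so P* = 3.08/0.0461 = 66.9.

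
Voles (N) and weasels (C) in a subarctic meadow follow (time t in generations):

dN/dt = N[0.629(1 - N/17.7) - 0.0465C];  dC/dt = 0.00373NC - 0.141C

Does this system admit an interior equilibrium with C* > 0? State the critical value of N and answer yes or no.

The predator equation gives dC/dt > 0 only when N > 0.141/0.00373 = 37.8.
Without the predator, N → K = 17.7. Since 17.7 < 37.8, the predator cannot invade.

Threshold N = 37.8; K < 37.8, so no, the predator goes extinct.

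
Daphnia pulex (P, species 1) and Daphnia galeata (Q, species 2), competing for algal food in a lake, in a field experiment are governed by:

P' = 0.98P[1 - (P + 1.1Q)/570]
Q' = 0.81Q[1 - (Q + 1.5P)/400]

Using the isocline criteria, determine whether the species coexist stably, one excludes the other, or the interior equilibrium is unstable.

species 1 excludes species 2

Compare the nullcline intercepts: K1/α12 = 570/1.1 = 518 > K2 = 400; K2/α21 = 400/1.5 = 267 < K1 = 570.
Since the inequalities point opposite ways, species 1 can invade but species 2 cannot.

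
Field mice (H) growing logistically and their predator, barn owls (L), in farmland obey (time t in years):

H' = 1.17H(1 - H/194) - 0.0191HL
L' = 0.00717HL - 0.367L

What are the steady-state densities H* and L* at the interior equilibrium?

From dL/dt = 0 with L > 0: 0.00717H* = 0.367, so H* = 51.2.
Substitute into dH/dt = 0: 1.17(1 - 51.2/194) = 0.0191L*.
The bracket is 0.736, giving L* = 0.861/0.0191 = 45.1.

H* ≈ 51.2, L* ≈ 45.1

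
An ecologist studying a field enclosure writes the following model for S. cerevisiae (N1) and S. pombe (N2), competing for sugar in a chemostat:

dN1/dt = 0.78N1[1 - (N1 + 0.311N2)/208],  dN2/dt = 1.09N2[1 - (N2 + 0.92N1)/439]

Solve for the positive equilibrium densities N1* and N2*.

Setting both brackets to zero gives the nullclines N1 + 0.311N2 = 208 and 0.92N1 + N2 = 439.
Substituting N2 = 439 - 0.92N1 into the first: N1(1 - 0.311·0.92) = 208 - 0.311·439.
So N1* = 71.5/0.714 = 100, and then N2* = 439 - 0.92·100 = 347.

N1* ≈ 100, N2* ≈ 347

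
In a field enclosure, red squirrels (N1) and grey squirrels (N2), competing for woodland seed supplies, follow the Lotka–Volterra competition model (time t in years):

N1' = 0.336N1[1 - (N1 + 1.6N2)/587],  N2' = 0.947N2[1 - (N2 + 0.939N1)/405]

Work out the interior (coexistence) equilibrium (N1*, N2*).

Setting both brackets to zero gives the nullclines N1 + 1.6N2 = 587 and 0.939N1 + N2 = 405.
Substituting N2 = 405 - 0.939N1 into the first: N1(1 - 1.6·0.939) = 587 - 1.6·405.
So N1* = -61/-0.502 = 121, and then N2* = 405 - 0.939·121 = 291.

N1* ≈ 121, N2* ≈ 291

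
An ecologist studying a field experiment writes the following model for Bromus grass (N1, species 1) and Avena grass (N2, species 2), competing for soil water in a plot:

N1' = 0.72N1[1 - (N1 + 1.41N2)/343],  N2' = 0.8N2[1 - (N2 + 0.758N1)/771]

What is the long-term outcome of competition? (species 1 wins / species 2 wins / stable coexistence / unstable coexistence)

Compare the nullcline intercepts: K1/α12 = 343/1.41 = 243 < K2 = 771; K2/α21 = 771/0.758 = 1020 > K1 = 343.
Since the inequalities point opposite ways, species 2 can invade but species 1 cannot.

species 2 excludes species 1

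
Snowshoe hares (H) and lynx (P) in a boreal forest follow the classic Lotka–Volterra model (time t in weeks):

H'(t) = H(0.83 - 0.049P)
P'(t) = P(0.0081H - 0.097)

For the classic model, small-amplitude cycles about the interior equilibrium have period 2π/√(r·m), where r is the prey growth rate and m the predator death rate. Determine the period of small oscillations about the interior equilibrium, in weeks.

T ≈ 22.1 weeks

Here r = 0.83 and m = 0.097, so r·m = 0.0805.
ω = √0.0805 = 0.284 per week, hence T = 2π/ω ≈ 22.1 weeks.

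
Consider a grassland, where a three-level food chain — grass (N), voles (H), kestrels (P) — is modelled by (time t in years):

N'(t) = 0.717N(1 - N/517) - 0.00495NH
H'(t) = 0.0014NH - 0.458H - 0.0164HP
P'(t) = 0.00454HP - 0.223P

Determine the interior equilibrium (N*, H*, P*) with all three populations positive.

N* ≈ 342, H* ≈ 49.1, P* ≈ 1.24

From dP/dt = 0: 0.00454H* = 0.223, so H* = 49.1.
From dN/dt = 0: 0.717(1 - N*/517) = 0.00495·49.1, giving N* = 517·(1 - 0.339) = 342.
From dH/dt = 0: 0.0014·342 - 0.458 = 0.0164P*, so P* = 0.0204/0.0164 = 1.24.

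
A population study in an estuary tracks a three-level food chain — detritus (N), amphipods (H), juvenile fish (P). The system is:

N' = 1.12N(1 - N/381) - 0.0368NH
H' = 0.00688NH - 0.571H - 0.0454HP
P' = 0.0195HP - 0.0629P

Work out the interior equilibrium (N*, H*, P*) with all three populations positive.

N* ≈ 341, H* ≈ 3.23, P* ≈ 39

From dP/dt = 0: 0.0195H* = 0.0629, so H* = 3.23.
From dN/dt = 0: 1.12(1 - N*/381) = 0.0368·3.23, giving N* = 381·(1 - 0.106) = 341.
From dH/dt = 0: 0.00688·341 - 0.571 = 0.0454P*, so P* = 1.77/0.0454 = 39.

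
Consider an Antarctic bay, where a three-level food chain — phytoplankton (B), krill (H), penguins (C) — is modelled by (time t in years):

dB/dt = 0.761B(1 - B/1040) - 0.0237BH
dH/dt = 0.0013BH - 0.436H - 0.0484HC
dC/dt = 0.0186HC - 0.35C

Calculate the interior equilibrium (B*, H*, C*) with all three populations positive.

From dC/dt = 0: 0.0186H* = 0.35, so H* = 18.8.
From dB/dt = 0: 0.761(1 - B*/1040) = 0.0237·18.8, giving B* = 1040·(1 - 0.586) = 431.
From dH/dt = 0: 0.0013·431 - 0.436 = 0.0484C*, so C* = 0.124/0.0484 = 2.56.

B* ≈ 431, H* ≈ 18.8, C* ≈ 2.56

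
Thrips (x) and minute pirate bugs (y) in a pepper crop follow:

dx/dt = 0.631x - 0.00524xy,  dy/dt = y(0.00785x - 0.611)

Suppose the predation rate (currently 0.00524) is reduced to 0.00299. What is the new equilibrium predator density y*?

y* ≈ 211

At the interior fixed point, setting dx/dt = 0 with x > 0 fixes y* = (prey growth rate)/(xy coefficient) — independent of the other coefficients.
With the change, y* = 0.631/0.00299 = 211; it rises from 120.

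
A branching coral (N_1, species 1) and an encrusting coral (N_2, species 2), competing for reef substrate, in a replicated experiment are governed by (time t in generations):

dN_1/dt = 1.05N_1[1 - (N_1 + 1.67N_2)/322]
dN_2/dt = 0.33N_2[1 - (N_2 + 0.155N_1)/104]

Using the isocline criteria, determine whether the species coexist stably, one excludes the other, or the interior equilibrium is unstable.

stable coexistence

Compare the nullcline intercepts: K1/α12 = 322/1.67 = 193 > K2 = 104; K2/α21 = 104/0.155 = 671 > K1 = 322.
Since both inequalities hold, each species can invade when rare, so the interior equilibrium is stable.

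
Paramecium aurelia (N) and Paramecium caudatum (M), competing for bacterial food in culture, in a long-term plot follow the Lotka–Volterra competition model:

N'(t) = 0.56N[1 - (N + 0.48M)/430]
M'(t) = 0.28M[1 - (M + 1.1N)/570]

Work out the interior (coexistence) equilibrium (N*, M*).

N* ≈ 331, M* ≈ 206

Setting both brackets to zero gives the nullclines N + 0.48M = 430 and 1.1N + M = 570.
Substituting M = 570 - 1.1N into the first: N(1 - 0.48·1.1) = 430 - 0.48·570.
So N* = 156/0.472 = 331, and then M* = 570 - 1.1·331 = 206.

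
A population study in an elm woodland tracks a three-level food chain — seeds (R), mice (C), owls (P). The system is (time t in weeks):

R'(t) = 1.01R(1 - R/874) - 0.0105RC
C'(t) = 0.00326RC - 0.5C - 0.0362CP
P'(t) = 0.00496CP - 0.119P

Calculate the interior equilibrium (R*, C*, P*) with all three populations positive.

R* ≈ 656, C* ≈ 24, P* ≈ 45.3

From dP/dt = 0: 0.00496C* = 0.119, so C* = 24.
From dR/dt = 0: 1.01(1 - R*/874) = 0.0105·24, giving R* = 874·(1 - 0.249) = 656.
From dC/dt = 0: 0.00326·656 - 0.5 = 0.0362P*, so P* = 1.64/0.0362 = 45.3.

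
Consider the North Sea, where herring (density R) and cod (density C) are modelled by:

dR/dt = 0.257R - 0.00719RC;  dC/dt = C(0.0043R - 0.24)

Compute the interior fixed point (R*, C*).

Set dC/dt = 0 with C > 0: 0.0043R - 0.24 = 0, so R* = 0.24/0.0043 = 55.8.
Set dR/dt = 0 with R > 0: 0.257 - 0.00719C = 0, so C* = 0.257/0.00719 = 35.7.

R* ≈ 55.8, C* ≈ 35.7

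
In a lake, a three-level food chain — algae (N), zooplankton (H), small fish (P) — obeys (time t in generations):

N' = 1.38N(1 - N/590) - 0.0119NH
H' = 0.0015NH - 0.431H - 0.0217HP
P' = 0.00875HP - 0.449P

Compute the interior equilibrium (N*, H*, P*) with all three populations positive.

N* ≈ 329, H* ≈ 51.3, P* ≈ 2.88

From dP/dt = 0: 0.00875H* = 0.449, so H* = 51.3.
From dN/dt = 0: 1.38(1 - N*/590) = 0.0119·51.3, giving N* = 590·(1 - 0.442) = 329.
From dH/dt = 0: 0.0015·329 - 0.431 = 0.0217P*, so P* = 0.0624/0.0217 = 2.88.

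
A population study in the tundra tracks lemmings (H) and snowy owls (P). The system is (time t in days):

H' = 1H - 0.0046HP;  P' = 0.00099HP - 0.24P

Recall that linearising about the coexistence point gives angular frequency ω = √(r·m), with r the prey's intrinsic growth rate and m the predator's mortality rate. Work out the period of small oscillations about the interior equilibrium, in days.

T ≈ 12.8 days

Here r = 1 and m = 0.24, so r·m = 0.24.
ω = √0.24 = 0.49 per day, hence T = 2π/ω ≈ 12.8 days.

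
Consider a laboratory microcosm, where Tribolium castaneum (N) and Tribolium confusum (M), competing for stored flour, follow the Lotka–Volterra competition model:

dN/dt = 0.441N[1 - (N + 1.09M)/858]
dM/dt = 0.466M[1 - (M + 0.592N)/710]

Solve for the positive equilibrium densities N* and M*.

Setting both brackets to zero gives the nullclines N + 1.09M = 858 and 0.592N + M = 710.
Substituting M = 710 - 0.592N into the first: N(1 - 1.09·0.592) = 858 - 1.09·710.
So N* = 84.1/0.355 = 237, and then M* = 710 - 0.592·237 = 570.

N* ≈ 237, M* ≈ 570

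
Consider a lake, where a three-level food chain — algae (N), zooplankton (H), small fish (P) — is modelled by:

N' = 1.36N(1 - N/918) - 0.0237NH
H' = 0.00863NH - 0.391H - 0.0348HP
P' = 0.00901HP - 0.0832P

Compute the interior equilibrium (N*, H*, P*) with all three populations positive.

From dP/dt = 0: 0.00901H* = 0.0832, so H* = 9.23.
From dN/dt = 0: 1.36(1 - N*/918) = 0.0237·9.23, giving N* = 918·(1 - 0.161) = 770.
From dH/dt = 0: 0.00863·770 - 0.391 = 0.0348P*, so P* = 6.26/0.0348 = 180.

N* ≈ 770, H* ≈ 9.23, P* ≈ 180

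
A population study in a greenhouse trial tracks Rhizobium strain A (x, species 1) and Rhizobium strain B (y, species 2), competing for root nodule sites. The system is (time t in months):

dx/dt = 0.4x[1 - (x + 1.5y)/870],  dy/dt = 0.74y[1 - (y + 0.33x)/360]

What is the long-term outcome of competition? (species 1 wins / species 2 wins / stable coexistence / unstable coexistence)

stable coexistence

Compare the nullcline intercepts: K1/α12 = 870/1.5 = 580 > K2 = 360; K2/α21 = 360/0.33 = 1090 > K1 = 870.
Since both inequalities hold, each species can invade when rare, so the interior equilibrium is stable.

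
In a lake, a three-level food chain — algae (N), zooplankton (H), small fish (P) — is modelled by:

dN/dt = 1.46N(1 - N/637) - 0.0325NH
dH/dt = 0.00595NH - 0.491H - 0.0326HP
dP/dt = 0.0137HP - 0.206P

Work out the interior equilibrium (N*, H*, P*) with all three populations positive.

From dP/dt = 0: 0.0137H* = 0.206, so H* = 15.
From dN/dt = 0: 1.46(1 - N*/637) = 0.0325·15, giving N* = 637·(1 - 0.335) = 424.
From dH/dt = 0: 0.00595·424 - 0.491 = 0.0326P*, so P* = 2.03/0.0326 = 62.3.

N* ≈ 424, H* ≈ 15, P* ≈ 62.3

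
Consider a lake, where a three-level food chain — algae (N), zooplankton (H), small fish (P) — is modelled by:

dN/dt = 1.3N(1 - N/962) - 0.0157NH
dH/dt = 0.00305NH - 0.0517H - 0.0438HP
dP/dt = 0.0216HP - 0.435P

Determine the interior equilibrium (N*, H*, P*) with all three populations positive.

N* ≈ 728, H* ≈ 20.1, P* ≈ 49.5

From dP/dt = 0: 0.0216H* = 0.435, so H* = 20.1.
From dN/dt = 0: 1.3(1 - N*/962) = 0.0157·20.1, giving N* = 962·(1 - 0.243) = 728.
From dH/dt = 0: 0.00305·728 - 0.0517 = 0.0438P*, so P* = 2.17/0.0438 = 49.5.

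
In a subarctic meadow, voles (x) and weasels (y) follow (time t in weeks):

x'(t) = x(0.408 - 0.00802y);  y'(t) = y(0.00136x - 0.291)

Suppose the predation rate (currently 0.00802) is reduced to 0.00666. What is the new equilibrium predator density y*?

y* ≈ 61.3

At the interior fixed point, setting dx/dt = 0 with x > 0 fixes y* = (prey growth rate)/(xy coefficient) — independent of the other coefficients.
With the change, y* = 0.408/0.00666 = 61.3; it rises from 50.9.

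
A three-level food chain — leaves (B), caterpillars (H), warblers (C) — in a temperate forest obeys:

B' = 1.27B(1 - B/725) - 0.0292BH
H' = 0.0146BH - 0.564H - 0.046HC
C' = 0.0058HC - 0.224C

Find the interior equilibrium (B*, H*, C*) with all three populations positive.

From dC/dt = 0: 0.0058H* = 0.224, so H* = 38.6.
From dB/dt = 0: 1.27(1 - B*/725) = 0.0292·38.6, giving B* = 725·(1 - 0.888) = 81.2.
From dH/dt = 0: 0.0146·81.2 - 0.564 = 0.046C*, so C* = 0.622/0.046 = 13.5.

B* ≈ 81.2, H* ≈ 38.6, C* ≈ 13.5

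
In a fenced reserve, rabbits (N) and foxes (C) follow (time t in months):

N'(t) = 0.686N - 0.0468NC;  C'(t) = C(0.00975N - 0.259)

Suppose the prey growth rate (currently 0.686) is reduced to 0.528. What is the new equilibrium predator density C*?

C* ≈ 11.3

At the interior fixed point, setting dN/dt = 0 with N > 0 fixes C* = (prey growth rate)/(NC coefficient) — independent of the other coefficients.
With the change, C* = 0.528/0.0468 = 11.3; it falls from 14.7.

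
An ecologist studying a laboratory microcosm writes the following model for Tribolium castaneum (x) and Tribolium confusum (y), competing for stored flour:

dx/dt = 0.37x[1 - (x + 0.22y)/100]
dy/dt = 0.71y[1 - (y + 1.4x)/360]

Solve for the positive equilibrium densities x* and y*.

x* ≈ 30.1, y* ≈ 318

Setting both brackets to zero gives the nullclines x + 0.22y = 100 and 1.4x + y = 360.
Substituting y = 360 - 1.4x into the first: x(1 - 0.22·1.4) = 100 - 0.22·360.
So x* = 20.8/0.692 = 30.1, and then y* = 360 - 1.4·30.1 = 318.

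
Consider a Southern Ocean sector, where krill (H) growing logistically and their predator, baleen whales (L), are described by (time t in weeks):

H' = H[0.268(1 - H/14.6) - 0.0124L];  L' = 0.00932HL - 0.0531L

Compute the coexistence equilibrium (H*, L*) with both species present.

From dL/dt = 0 with L > 0: 0.00932H* = 0.0531, so H* = 5.7.
Substitute into dH/dt = 0: 0.268(1 - 5.7/14.6) = 0.0124L*.
The bracket is 0.61, giving L* = 0.163/0.0124 = 13.2.

H* ≈ 5.7, L* ≈ 13.2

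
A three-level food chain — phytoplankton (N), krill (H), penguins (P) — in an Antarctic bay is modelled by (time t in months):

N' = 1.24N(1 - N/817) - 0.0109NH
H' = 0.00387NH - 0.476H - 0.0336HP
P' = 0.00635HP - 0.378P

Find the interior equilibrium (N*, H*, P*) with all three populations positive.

From dP/dt = 0: 0.00635H* = 0.378, so H* = 59.5.
From dN/dt = 0: 1.24(1 - N*/817) = 0.0109·59.5, giving N* = 817·(1 - 0.523) = 389.
From dH/dt = 0: 0.00387·389 - 0.476 = 0.0336P*, so P* = 1.03/0.0336 = 30.7.

N* ≈ 389, H* ≈ 59.5, P* ≈ 30.7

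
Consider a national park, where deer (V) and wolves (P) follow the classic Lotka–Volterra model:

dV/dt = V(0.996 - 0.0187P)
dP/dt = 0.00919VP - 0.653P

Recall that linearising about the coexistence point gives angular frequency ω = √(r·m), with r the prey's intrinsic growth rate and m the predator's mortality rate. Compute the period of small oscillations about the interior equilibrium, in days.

T ≈ 7.79 days

Here r = 0.996 and m = 0.653, so r·m = 0.65.
ω = √0.65 = 0.806 per day, hence T = 2π/ω ≈ 7.79 days.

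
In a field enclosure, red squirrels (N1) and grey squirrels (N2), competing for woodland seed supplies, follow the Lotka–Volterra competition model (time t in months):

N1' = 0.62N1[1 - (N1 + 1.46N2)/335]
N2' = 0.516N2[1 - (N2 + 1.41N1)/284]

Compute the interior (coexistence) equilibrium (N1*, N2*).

N1* ≈ 75.2, N2* ≈ 178

Setting both brackets to zero gives the nullclines N1 + 1.46N2 = 335 and 1.41N1 + N2 = 284.
Substituting N2 = 284 - 1.41N1 into the first: N1(1 - 1.46·1.41) = 335 - 1.46·284.
So N1* = -79.6/-1.06 = 75.2, and then N2* = 284 - 1.41·75.2 = 178.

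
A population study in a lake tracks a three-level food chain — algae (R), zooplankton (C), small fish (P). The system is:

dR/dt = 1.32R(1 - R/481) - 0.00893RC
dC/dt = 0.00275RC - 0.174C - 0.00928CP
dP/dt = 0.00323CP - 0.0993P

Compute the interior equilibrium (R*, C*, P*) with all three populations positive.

From dP/dt = 0: 0.00323C* = 0.0993, so C* = 30.7.
From dR/dt = 0: 1.32(1 - R*/481) = 0.00893·30.7, giving R* = 481·(1 - 0.208) = 381.
From dC/dt = 0: 0.00275·381 - 0.174 = 0.00928P*, so P* = 0.874/0.00928 = 94.1.

R* ≈ 381, C* ≈ 30.7, P* ≈ 94.1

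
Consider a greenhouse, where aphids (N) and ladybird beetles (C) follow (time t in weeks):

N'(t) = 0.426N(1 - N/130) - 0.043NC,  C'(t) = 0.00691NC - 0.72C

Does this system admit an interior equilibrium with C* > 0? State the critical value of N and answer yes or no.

The predator equation gives dC/dt > 0 only when N > 0.72/0.00691 = 104.
Without the predator, N → K = 130. Since 130 > 104, the predator can invade and persist.

Threshold N = 104; K > 104, so yes, the predator persists.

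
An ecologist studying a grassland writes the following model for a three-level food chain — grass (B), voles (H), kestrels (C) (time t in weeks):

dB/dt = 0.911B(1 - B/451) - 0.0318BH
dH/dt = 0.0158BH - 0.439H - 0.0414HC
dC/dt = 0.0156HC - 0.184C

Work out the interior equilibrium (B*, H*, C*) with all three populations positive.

B* ≈ 265, H* ≈ 11.8, C* ≈ 90.7

From dC/dt = 0: 0.0156H* = 0.184, so H* = 11.8.
From dB/dt = 0: 0.911(1 - B*/451) = 0.0318·11.8, giving B* = 451·(1 - 0.412) = 265.
From dH/dt = 0: 0.0158·265 - 0.439 = 0.0414C*, so C* = 3.75/0.0414 = 90.7.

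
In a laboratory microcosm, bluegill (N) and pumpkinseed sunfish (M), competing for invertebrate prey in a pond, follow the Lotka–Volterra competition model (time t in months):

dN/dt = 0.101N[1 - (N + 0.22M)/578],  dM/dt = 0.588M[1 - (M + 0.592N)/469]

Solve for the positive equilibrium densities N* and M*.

N* ≈ 546, M* ≈ 146

Setting both brackets to zero gives the nullclines N + 0.22M = 578 and 0.592N + M = 469.
Substituting M = 469 - 0.592N into the first: N(1 - 0.22·0.592) = 578 - 0.22·469.
So N* = 475/0.87 = 546, and then M* = 469 - 0.592·546 = 146.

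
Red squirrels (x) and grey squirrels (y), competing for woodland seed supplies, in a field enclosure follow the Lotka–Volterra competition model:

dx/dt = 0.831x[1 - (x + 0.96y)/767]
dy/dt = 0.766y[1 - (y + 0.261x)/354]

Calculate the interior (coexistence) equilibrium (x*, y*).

Setting both brackets to zero gives the nullclines x + 0.96y = 767 and 0.261x + y = 354.
Substituting y = 354 - 0.261x into the first: x(1 - 0.96·0.261) = 767 - 0.96·354.
So x* = 427/0.749 = 570, and then y* = 354 - 0.261·570 = 205.

x* ≈ 570, y* ≈ 205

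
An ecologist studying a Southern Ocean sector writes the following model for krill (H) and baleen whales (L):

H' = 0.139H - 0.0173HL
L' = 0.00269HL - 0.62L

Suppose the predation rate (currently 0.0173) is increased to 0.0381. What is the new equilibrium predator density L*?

At the interior fixed point, setting dH/dt = 0 with H > 0 fixes L* = (prey growth rate)/(HL coefficient) — independent of the other coefficients.
With the change, L* = 0.139/0.0381 = 3.65; it falls from 8.03.

L* ≈ 3.65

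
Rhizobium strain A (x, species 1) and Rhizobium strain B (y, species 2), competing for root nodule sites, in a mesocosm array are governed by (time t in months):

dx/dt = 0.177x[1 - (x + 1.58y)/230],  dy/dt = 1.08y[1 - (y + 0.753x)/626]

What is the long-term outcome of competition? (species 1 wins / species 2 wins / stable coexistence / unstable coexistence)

Compare the nullcline intercepts: K1/α12 = 230/1.58 = 146 < K2 = 626; K2/α21 = 626/0.753 = 831 > K1 = 230.
Since the inequalities point opposite ways, species 2 can invade but species 1 cannot.

species 2 excludes species 1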